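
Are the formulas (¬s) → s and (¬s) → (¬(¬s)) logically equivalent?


Compare truth tables:
s | φ | ψ
---------
F | F | F
T | T | T
The columns φ and ψ agree on every row.

Yes, they are logically equivalent.


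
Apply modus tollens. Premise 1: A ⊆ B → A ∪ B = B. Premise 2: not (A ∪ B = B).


Modus tollens: from (P → Q) and ¬Q, infer ¬P.
Q = 'A ∪ B = B' is denied; since P → Q, P must also fail.

Not (A ⊆ B).


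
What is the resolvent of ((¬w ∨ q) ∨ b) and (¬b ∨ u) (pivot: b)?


The clauses contain complementary literals b and ¬b.
Resolution eliminates this pair and disjoins the remaining literals (merging duplicates).

((¬w ∨ q) ∨ u)


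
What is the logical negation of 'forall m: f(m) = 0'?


¬(forall x: φ) = exists x: ¬φ, and ¬(exists x: φ) = forall x: ¬φ.
Apply to the universal statement.

exists m: ~(f(m) = 0)


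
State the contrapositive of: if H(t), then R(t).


The contrapositive of (P → Q) is (¬Q → ¬P); it is logically equivalent to the original.
Here P = 'H(t)' and Q = 'R(t)'.

If not (R(t)), then not (H(t)).


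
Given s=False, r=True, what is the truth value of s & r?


Conjunction is true only when both operands are true.
Substitute: s=False, r=True.
False & True evaluates to False.

False


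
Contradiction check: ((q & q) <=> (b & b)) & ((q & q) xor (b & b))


Truth table over {b, q}:
b | q | φ
---------
False | False | False
True | False | False
False | True | False
True | True | False
Every row is false.

Yes, it is a contradiction.


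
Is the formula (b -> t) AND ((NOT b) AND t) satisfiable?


Search for a satisfying assignment over {b, t}.
Try b=F, t=T: the formula evaluates to T.
A satisfying assignment exists.

Satisfiable.


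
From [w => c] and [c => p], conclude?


Hypothetical syllogism: from (P → Q) and (Q → R), infer (P → R).
Chain the two implications through the shared middle term 'c'.

w => p


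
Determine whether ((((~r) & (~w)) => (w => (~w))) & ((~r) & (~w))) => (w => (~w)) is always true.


Build the truth table over {r, w}:
r | w | φ
---------
False | False | True
True | False | True
False | True | True
True | True | True
Every row evaluates to true.

Yes, it is a tautology.


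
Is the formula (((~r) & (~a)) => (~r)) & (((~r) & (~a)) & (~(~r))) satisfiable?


Check all 4 assignments over {a, r}:
a | r | φ
---------
False | False | False
True | False | False
False | True | False
True | True | False
No assignment makes the formula true.

Unsatisfiable.


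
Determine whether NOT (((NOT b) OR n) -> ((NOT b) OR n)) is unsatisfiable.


Truth table over {b, n}:
b | n | φ
---------
F | F | F
T | F | F
F | T | F
T | T | F
Every row is false.

Yes, it is a contradiction.


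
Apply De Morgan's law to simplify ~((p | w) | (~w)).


De Morgan: the negation of a disjunction is the conjunction of the negations.
Distribute ~ across |, flipping it to &, and negate each literal.

((~p) & (~w)) & w


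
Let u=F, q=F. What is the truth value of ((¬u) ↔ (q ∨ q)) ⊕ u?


Substitute u=F, q=F:
¬u = T
q ∨ q = F ∨ F = F
(¬u) ↔ (q ∨ q) = T ↔ F = F
((¬u) ↔ (q ∨ q)) ⊕ u = F ⊕ F = F

F


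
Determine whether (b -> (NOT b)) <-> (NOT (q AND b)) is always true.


Build the truth table over {b, q}:
b | q | φ
---------
F | F | T
T | F | F
F | T | T
T | T | T
Counterexample at row 2: with b=T, q=F, the formula is F.

No, it is not a tautology.


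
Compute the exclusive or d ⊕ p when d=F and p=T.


Exclusive or is true when exactly one operand is true.
Substitute: d=F, p=T.
F ⊕ T evaluates to T.

T


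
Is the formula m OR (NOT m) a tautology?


Build the truth table over {m}:
m | φ
-----
F | T
T | T
Every row evaluates to true.

Yes, it is a tautology.


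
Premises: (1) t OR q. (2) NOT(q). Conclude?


Disjunctive syllogism: from (P ∨ Q) and ¬P, infer Q.
One disjunct, 'q', is ruled out; the other must hold.

t


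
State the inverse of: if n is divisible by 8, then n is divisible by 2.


The inverse of (P → Q) is (¬P → ¬Q). It is equivalent to the converse, not to the original.
Here P = 'n is divisible by 8' and Q = 'n is divisible by 2'.

If not (n is divisible by 8), then not (n is divisible by 2).


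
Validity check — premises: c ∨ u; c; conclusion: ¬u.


This is affirming a disjunct (fallacy). There exist truth assignments where the premises are all true but the conclusion is false.

Invalid.


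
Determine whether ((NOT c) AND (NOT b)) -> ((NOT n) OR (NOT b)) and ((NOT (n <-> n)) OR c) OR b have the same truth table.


Compare truth tables:
b | c | n | φ | ψ
-----------------
F | F | F | T | F
T | F | F | T | T
F | T | F | T | T
T | T | F | T | T
F | F | T | T | F
T | F | T | T | T
F | T | T | T | T
T | T | T | T | T
They differ at row 1 (b=F, c=F, n=F): φ=T but ψ=F.

No, they are not logically equivalent.


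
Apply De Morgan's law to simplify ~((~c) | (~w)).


De Morgan: the negation of a disjunction is the conjunction of the negations.
Distribute ~ across |, flipping it to &, and negate each literal.

c & w


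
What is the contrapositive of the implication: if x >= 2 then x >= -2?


The contrapositive of (P → Q) is (¬Q → ¬P); it is logically equivalent to the original.
Here P = 'x >= 2' and Q = 'x >= -2'.

If not (x >= -2), then not (x >= 2).


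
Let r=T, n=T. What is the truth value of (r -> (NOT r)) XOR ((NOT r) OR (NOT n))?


Substitute r=T, n=T:
NOT r = F
r -> (NOT r) = T -> F = F
NOT r = F
NOT n = F
(NOT r) OR (NOT n) = F OR F = F
(r -> (NOT r)) XOR ((NOT r) OR (NOT n)) = F XOR F = F

F


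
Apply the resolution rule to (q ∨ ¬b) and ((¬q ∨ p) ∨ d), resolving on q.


The clauses contain complementary literals q and ¬q.
Resolution eliminates this pair and disjoins the remaining literals (merging duplicates).

((¬b ∨ p) ∨ d)


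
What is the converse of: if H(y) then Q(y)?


The converse of (P → Q) is (Q → P). It is not in general equivalent to the original.
Here P = 'H(y)' and Q = 'Q(y)'.

If Q(y), then H(y).


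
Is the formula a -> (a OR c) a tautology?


Build the truth table over {a, c}:
a | c | φ
---------
F | F | T
T | F | T
F | T | T
T | T | T
Every row evaluates to true.

Yes, it is a tautology.


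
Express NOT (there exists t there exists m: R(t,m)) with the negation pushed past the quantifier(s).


Negation flips each quantifier (∀↔∃) and negates the inner predicate.
¬(there exists t there exists m: φ) = for all t for all m: ¬φ.

for all t for all m: NOT(R(t,m))


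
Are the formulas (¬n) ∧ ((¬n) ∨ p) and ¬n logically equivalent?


Compare truth tables:
n | p | φ | ψ
-------------
F | F | T | T
T | F | F | F
F | T | T | T
T | T | F | F
The columns φ and ψ agree on every row.

Yes, they are logically equivalent.


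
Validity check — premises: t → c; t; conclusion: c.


This matches the form of modus ponens: the conclusion follows in every model of the premises.

Valid.


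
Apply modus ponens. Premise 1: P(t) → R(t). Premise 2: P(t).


Modus ponens: from (P → Q) and P, infer Q.
P = 'P(t)' is asserted, and P → Q holds, so Q follows.

R(t).


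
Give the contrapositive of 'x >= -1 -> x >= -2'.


The contrapositive of (P → Q) is (¬Q → ¬P); it is logically equivalent to the original.
Here P = 'x >= -1' and Q = 'x >= -2'.

If not (x >= -2), then not (x >= -1).


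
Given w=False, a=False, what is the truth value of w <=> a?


Biconditional is true when both operands have the same truth value.
Substitute: w=False, a=False.
False <=> False evaluates to True.

True


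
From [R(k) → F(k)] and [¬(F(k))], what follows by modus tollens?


Modus tollens: from (P → Q) and ¬Q, infer ¬P.
Q = 'F(k)' is denied; since P → Q, P must also fail.

Not (R(k)).


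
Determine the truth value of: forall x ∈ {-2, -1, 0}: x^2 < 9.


Evaluate the predicate on each element: -2:True, -1:True, 0:True.
Every element satisfies the predicate.

True


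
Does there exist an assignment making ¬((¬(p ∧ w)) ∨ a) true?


Search for a satisfying assignment over {a, p, w}.
Try a=F, p=T, w=T: the formula evaluates to T.
A satisfying assignment exists.

Satisfiable.


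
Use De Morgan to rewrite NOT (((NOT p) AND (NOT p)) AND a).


De Morgan: the negation of a conjunction is the disjunction of the negations.
Distribute NOT across AND, flipping it to OR, and negate each literal.

(p OR p) OR (NOT a)


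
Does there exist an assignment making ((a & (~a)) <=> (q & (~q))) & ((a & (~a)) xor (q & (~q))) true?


Check all 4 assignments over {a, q}:
a | q | φ
---------
False | False | False
True | False | False
False | True | False
True | True | False
No assignment makes the formula true.

Unsatisfiable.


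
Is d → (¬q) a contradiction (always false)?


Truth table over {d, q}:
d | q | φ
---------
F | F | T
T | F | T
F | T | T
T | T | F
Satisfying assignment at row 1: d=F, q=F gives T.

No, it is not a contradiction.


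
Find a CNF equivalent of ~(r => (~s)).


Step 1: Rewrite r → (¬s) as ¬r ∨ (¬s).
Step 2: Negate: ¬(¬r ∨ (¬s)) = r ∧ ¬(¬s) (De Morgan + double negation).
Step 3: Eliminate any double negations (¬¬X = X).

r & s


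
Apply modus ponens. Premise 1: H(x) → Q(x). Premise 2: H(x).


Modus ponens: from (P → Q) and P, infer Q.
P = 'H(x)' is asserted, and P → Q holds, so Q follows.

Q(x).


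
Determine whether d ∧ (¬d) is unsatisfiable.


Truth table over {d}:
d | φ
-----
F | F
T | F
Every row is false.

Yes, it is a contradiction.


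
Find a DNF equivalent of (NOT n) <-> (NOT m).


Step 1: (¬n) ↔ (¬m) is true exactly when both agree: ((¬n) ∧ (¬m)) ∨ (¬(¬n) ∧ ¬(¬m)).
Step 2: Eliminate any double negations (¬¬X = X).

((NOT n) AND (NOT m)) OR (n AND m)


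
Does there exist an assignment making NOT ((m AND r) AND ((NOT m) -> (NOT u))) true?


Search for a satisfying assignment over {m, r, u}.
Try m=F, r=F, u=F: the formula evaluates to T.
A satisfying assignment exists.

Satisfiable.


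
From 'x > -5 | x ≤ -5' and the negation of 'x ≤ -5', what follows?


Disjunctive syllogism: from (P ∨ Q) and ¬P, infer Q.
One disjunct, 'x ≤ -5', is ruled out; the other must hold.

x > -5


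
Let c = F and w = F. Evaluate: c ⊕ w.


Exclusive or is true when exactly one operand is true.
Substitute: c=F, w=F.
F ⊕ F evaluates to F.

F


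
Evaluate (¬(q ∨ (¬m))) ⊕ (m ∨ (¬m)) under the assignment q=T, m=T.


Substitute q=T, m=T:
¬m = F
q ∨ (¬m) = T ∨ F = T
¬(q ∨ (¬m)) = F
¬m = F
m ∨ (¬m) = T ∨ F = T
(¬(q ∨ (¬m))) ⊕ (m ∨ (¬m)) = F ⊕ T = T

T


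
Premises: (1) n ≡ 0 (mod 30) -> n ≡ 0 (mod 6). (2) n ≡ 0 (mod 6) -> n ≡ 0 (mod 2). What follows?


Hypothetical syllogism: from (P → Q) and (Q → R), infer (P → R).
Chain the two implications through the shared middle term 'n ≡ 0 (mod 6)'.

n ≡ 0 (mod 30) -> n ≡ 0 (mod 2)


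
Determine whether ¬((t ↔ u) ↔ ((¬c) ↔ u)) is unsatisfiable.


Truth table over {c, t, u}:
c | t | u | φ
-------------
F | F | F | T
T | F | F | F
F | T | F | F
T | T | F | T
F | F | T | T
T | F | T | F
F | T | T | F
T | T | T | T
Satisfying assignment at row 1: c=F, t=F, u=F gives T.

No, it is not a contradiction.


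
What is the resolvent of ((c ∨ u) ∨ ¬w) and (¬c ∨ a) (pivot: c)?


The clauses contain complementary literals c and ¬c.
Resolution eliminates this pair and disjoins the remaining literals (merging duplicates).

((u ∨ ¬w) ∨ a)


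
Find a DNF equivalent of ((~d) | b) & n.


Step 1: Distribute ∧ over ∨: ((¬d) ∨ b) ∧ n = ((¬d) ∧ n) ∨ (b ∧ n).

((~d) & n) | (b & n)


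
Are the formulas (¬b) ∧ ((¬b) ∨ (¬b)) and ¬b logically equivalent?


Compare truth tables:
b | φ | ψ
---------
F | T | T
T | F | F
The columns φ and ψ agree on every row.

Yes, they are logically equivalent.


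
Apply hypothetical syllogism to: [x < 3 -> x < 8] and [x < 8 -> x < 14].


Hypothetical syllogism: from (P → Q) and (Q → R), infer (P → R).
Chain the two implications through the shared middle term 'x < 8'.

x < 3 -> x < 14


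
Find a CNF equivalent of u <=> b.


Step 1: Rewrite u ↔ b as (u → b) ∧ (b → u).
Step 2: Rewrite each implication as a disjunction.

((~u) | b) & ((~b) | u)


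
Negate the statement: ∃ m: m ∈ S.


¬(∀ x: φ) = ∃ x: ¬φ, and ¬(∃ x: φ) = ∀ x: ¬φ.
Apply to the existential statement.

∀ m: ¬(m ∈ S)


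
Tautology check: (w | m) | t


Build the truth table over {m, t, w}:
m | t | w | φ
-------------
False | False | False | False
True | False | False | True
False | True | False | True
True | True | False | True
False | False | True | True
True | False | True | True
False | True | True | True
True | True | True | True
Counterexample at row 1: with m=False, t=False, w=False, the formula is False.

No, it is not a tautology.


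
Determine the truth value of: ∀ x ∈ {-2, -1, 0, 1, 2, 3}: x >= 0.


Evaluate the predicate on each element: -2:F, -1:F, 0:T, 1:T, 2:T, 3:T.
Counterexample x = -2 fails the predicate.

F


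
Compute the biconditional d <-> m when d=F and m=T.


Biconditional is true when both operands have the same truth value.
Substitute: d=F, m=T.
F <-> T evaluates to F.

F


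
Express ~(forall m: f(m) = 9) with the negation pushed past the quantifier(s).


¬(forall x: φ) = exists x: ¬φ, and ¬(exists x: φ) = forall x: ¬φ.
Apply to the universal statement.

exists m: ~(f(m) = 9)


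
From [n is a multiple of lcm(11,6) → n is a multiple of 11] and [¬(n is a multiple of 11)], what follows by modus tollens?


Modus tollens: from (P → Q) and ¬Q, infer ¬P.
Q = 'n is a multiple of 11' is denied; since P → Q, P must also fail.

Not (n is a multiple of lcm(11,6)).


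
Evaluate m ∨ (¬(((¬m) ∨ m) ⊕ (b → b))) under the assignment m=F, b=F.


Substitute m=F, b=F:
¬m = T
(¬m) ∨ m = T ∨ F = T
b → b = F → F = T
((¬m) ∨ m) ⊕ (b → b) = T ⊕ T = F
¬(((¬m) ∨ m) ⊕ (b → b)) = T
m ∨ (¬(((¬m) ∨ m) ⊕ (b → b))) = F ∨ T = T

T


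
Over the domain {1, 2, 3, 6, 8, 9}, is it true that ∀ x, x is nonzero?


Evaluate the predicate on each element: 1:T, 2:T, 3:T, 6:T, 8:T, 9:T.
Every element satisfies the predicate.

T


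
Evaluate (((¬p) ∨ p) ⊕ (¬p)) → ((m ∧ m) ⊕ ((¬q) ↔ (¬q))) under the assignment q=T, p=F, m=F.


Substitute q=T, p=F, m=F:
¬p = T
(¬p) ∨ p = T ∨ F = T
¬p = T
((¬p) ∨ p) ⊕ (¬p) = T ⊕ T = F
m ∧ m = F ∧ F = F
¬q = F
¬q = F
(¬q) ↔ (¬q) = F ↔ F = T
(m ∧ m) ⊕ ((¬q) ↔ (¬q)) = F ⊕ T = T
(((¬p) ∨ p) ⊕ (¬p)) → ((m ∧ m) ⊕ ((¬q) ↔ (¬q))) = F → T = T

T


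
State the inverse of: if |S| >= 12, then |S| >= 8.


The inverse of (P → Q) is (¬P → ¬Q). It is equivalent to the converse, not to the original.
Here P = '|S| >= 12' and Q = '|S| >= 8'.

If not (|S| >= 12), then not (|S| >= 8).


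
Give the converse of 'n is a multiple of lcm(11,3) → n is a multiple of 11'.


The converse of (P → Q) is (Q → P). It is not in general equivalent to the original.
Here P = 'n is a multiple of lcm(11,3)' and Q = 'n is a multiple of 11'.

If n is a multiple of 11, then n is a multiple of lcm(11,3).


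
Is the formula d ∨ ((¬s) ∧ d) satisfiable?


Search for a satisfying assignment over {d, s}.
Try d=T, s=F: the formula evaluates to T.
A satisfying assignment exists.

Satisfiable.


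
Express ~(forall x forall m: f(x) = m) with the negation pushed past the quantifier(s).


Negation flips each quantifier (∀↔∃) and negates the inner predicate.
¬(forall x forall m: φ) = exists x exists m: ¬φ.

exists x exists m: ~(f(x) = m)


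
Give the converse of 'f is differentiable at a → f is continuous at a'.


The converse of (P → Q) is (Q → P). It is not in general equivalent to the original.
Here P = 'f is differentiable at a' and Q = 'f is continuous at a'.

If f is continuous at a, then f is differentiable at a.


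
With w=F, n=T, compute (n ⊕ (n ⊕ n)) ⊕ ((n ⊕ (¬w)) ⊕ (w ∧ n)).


Substitute w=F, n=T:
n ⊕ n = T ⊕ T = F
n ⊕ (n ⊕ n) = T ⊕ F = T
¬w = T
n ⊕ (¬w) = T ⊕ T = F
w ∧ n = F ∧ T = F
(n ⊕ (¬w)) ⊕ (w ∧ n) = F ⊕ F = F
(n ⊕ (n ⊕ n)) ⊕ ((n ⊕ (¬w)) ⊕ (w ∧ n)) = T ⊕ F = T

T


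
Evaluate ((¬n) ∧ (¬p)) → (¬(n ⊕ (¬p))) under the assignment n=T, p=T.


Substitute n=T, p=T:
¬n = F
¬p = F
(¬n) ∧ (¬p) = F ∧ F = F
¬p = F
n ⊕ (¬p) = T ⊕ F = T
¬(n ⊕ (¬p)) = F
((¬n) ∧ (¬p)) → (¬(n ⊕ (¬p))) = F → F = T

T


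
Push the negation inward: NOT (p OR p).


De Morgan: the negation of a disjunction is the conjunction of the negations.
Distribute NOT across OR, flipping it to AND, and negate each literal.

(NOT p) AND (NOT p)


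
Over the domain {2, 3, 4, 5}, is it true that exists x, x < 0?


Evaluate the predicate on each element: 2:False, 3:False, 4:False, 5:False.
No element satisfies the predicate.

False


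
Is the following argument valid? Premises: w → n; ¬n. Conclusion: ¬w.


This matches the form of modus tollens: the conclusion follows in every model of the premises.

Valid.


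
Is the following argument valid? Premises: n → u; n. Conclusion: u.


This matches the form of modus ponens: the conclusion follows in every model of the premises.

Valid.


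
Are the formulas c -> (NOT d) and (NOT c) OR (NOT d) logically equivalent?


Compare truth tables:
c | d | φ | ψ
-------------
F | F | T | T
T | F | T | T
F | T | T | T
T | T | F | F
The columns φ and ψ agree on every row.

Yes, they are logically equivalent.


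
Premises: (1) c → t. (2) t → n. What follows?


Hypothetical syllogism: from (P → Q) and (Q → R), infer (P → R).
Chain the two implications through the shared middle term 't'.

c → n


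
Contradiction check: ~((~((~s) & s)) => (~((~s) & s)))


Truth table over {s}:
s | φ
-----
False | False
True | False
Every row is false.

Yes, it is a contradiction.


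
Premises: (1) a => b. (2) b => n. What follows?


Hypothetical syllogism: from (P → Q) and (Q → R), infer (P → R).
Chain the two implications through the shared middle term 'b'.

a => n


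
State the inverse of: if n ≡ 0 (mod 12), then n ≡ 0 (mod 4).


The inverse of (P → Q) is (¬P → ¬Q). It is equivalent to the converse, not to the original.
Here P = 'n ≡ 0 (mod 12)' and Q = 'n ≡ 0 (mod 4)'.

If not (n ≡ 0 (mod 12)), then not (n ≡ 0 (mod 4)).


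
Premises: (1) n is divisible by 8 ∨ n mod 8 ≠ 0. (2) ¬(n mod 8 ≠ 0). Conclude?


Disjunctive syllogism: from (P ∨ Q) and ¬P, infer Q.
One disjunct, 'n mod 8 ≠ 0', is ruled out; the other must hold.

n is divisible by 8


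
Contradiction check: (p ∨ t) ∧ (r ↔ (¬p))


Truth table over {p, r, t}:
p | r | t | φ
-------------
F | F | F | F
T | F | F | T
F | T | F | F
T | T | F | F
F | F | T | F
T | F | T | T
F | T | T | T
T | T | T | F
Satisfying assignment at row 2: p=T, r=F, t=F gives T.

No, it is not a contradiction.


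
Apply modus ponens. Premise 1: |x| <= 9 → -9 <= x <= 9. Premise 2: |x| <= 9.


Modus ponens: from (P → Q) and P, infer Q.
P = '|x| <= 9' is asserted, and P → Q holds, so Q follows.

-9 <= x <= 9.


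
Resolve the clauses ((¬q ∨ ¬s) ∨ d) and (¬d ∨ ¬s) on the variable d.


The clauses contain complementary literals d and ¬d.
Resolution eliminates this pair and disjoins the remaining literals (merging duplicates).

(¬q ∨ ¬s)


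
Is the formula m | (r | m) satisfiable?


Search for a satisfying assignment over {m, r}.
Try m=True, r=False: the formula evaluates to True.
A satisfying assignment exists.

Satisfiable.


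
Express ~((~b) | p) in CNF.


Step 1: Apply De Morgan: ¬((¬b) ∨ p) = ¬(¬b) ∧ ¬p.
Step 2: Eliminate any double negations (¬¬X = X).

b & (~p)


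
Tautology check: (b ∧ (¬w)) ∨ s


Build the truth table over {b, s, w}:
b | s | w | φ
-------------
F | F | F | F
T | F | F | T
F | T | F | T
T | T | F | T
F | F | T | F
T | F | T | F
F | T | T | T
T | T | T | T
Counterexample at row 1: with b=F, s=F, w=F, the formula is F.

No, it is not a tautology.


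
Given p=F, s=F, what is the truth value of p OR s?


Disjunction is false only when both operands are false.
Substitute: p=F, s=F.
F OR F evaluates to F.

F


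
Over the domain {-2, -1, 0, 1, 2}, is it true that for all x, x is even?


Evaluate the predicate on each element: -2:T, -1:F, 0:T, 1:F, 2:T.
Counterexample x = -1 fails the predicate.

F


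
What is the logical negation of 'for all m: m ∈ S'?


¬(for all x: φ) = there exists x: ¬φ, and ¬(there exists x: φ) = for all x: ¬φ.
Apply to the universal statement.

there exists m: NOT(m ∈ S)


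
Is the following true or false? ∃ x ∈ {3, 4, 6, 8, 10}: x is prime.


Evaluate the predicate on each element: 3:T, 4:F, 6:F, 8:F, 10:F.
Witness x = 3 satisfies the predicate.

T


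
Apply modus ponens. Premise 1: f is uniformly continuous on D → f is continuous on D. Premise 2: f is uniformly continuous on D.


Modus ponens: from (P → Q) and P, infer Q.
P = 'f is uniformly continuous on D' is asserted, and P → Q holds, so Q follows.

f is continuous on D.


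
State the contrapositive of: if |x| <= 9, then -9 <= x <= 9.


The contrapositive of (P → Q) is (¬Q → ¬P); it is logically equivalent to the original.
Here P = '|x| <= 9' and Q = '-9 <= x <= 9'.

If not (-9 <= x <= 9), then not (|x| <= 9).


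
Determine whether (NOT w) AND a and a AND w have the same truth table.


Compare truth tables:
a | w | φ | ψ
-------------
F | F | F | F
T | F | T | F
F | T | F | F
T | T | F | T
They differ at row 2 (a=T, w=F): φ=T but ψ=F.

No, they are not logically equivalent.


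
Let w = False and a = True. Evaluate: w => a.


Implication is false only when antecedent is true and consequent is false.
Substitute: w=False, a=True.
False => True evaluates to True.

True


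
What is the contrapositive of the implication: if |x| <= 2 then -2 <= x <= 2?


The contrapositive of (P → Q) is (¬Q → ¬P); it is logically equivalent to the original.
Here P = '|x| <= 2' and Q = '-2 <= x <= 2'.

If not (-2 <= x <= 2), then not (|x| <= 2).


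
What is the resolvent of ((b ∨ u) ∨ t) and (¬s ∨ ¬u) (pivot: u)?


The clauses contain complementary literals u and ¬u.
Resolution eliminates this pair and disjoins the remaining literals (merging duplicates).

((b ∨ t) ∨ ¬s)


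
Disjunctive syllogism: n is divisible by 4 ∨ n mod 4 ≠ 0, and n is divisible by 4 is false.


Disjunctive syllogism: from (P ∨ Q) and ¬P, infer Q.
One disjunct, 'n is divisible by 4', is ruled out; the other must hold.

n mod 4 ≠ 0


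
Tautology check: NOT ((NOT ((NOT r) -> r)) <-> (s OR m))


Build the truth table over {m, r, s}:
m | r | s | φ
-------------
F | F | F | T
T | F | F | F
F | T | F | F
T | T | F | T
F | F | T | F
T | F | T | F
F | T | T | T
T | T | T | T
Counterexample at row 2: with m=T, r=F, s=F, the formula is F.

No, it is not a tautology.


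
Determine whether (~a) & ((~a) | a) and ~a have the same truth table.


Compare truth tables:
a | φ | ψ
---------
False | True | True
True | False | False
The columns φ and ψ agree on every row.

Yes, they are logically equivalent.


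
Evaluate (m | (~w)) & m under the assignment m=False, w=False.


Substitute m=False, w=False:
~w = True
m | (~w) = False | True = True
(m | (~w)) & m = True & False = False

False


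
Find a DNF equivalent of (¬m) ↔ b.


Step 1: (¬m) ↔ b is true exactly when both agree: ((¬m) ∧ b) ∨ (¬(¬m) ∧ ¬b).
Step 2: Eliminate any double negations (¬¬X = X).

((¬m) ∧ b) ∨ (m ∧ (¬b))


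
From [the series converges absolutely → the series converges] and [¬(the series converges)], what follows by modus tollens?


Modus tollens: from (P → Q) and ¬Q, infer ¬P.
Q = 'the series converges' is denied; since P → Q, P must also fail.

Not (the series converges absolutely).


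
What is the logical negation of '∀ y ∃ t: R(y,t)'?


Negation flips each quantifier (∀↔∃) and negates the inner predicate.
¬(∀ y ∃ t: φ) = ∃ y ∀ t: ¬φ.

∃ y ∀ t: ¬(R(y,t))


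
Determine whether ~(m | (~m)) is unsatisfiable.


Truth table over {m}:
m | φ
-----
False | False
True | False
Every row is false.

Yes, it is a contradiction.


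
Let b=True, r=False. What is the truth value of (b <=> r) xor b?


Substitute b=True, r=False:
b <=> r = True <=> False = False
(b <=> r) xor b = False xor True = True

True


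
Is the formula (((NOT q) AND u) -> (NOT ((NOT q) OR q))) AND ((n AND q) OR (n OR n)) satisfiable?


Search for a satisfying assignment over {n, q, u}.
Try n=T, q=F, u=F: the formula evaluates to T.
A satisfying assignment exists.

Satisfiable.


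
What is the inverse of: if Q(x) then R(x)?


The inverse of (P → Q) is (¬P → ¬Q). It is equivalent to the converse, not to the original.
Here P = 'Q(x)' and Q = 'R(x)'.

If not (Q(x)), then not (R(x)).


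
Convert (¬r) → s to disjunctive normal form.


Step 1: Rewrite (¬r) → s as ¬(¬r) ∨ s.
Step 2: Eliminate any double negations (¬¬X = X).

r ∨ s


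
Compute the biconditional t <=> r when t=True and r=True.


Biconditional is true when both operands have the same truth value.
Substitute: t=True, r=True.
True <=> True evaluates to True.

True


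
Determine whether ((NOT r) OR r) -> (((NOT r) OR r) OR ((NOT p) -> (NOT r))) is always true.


Build the truth table over {p, r}:
p | r | φ
---------
F | F | T
T | F | T
F | T | T
T | T | T
Every row evaluates to true.

Yes, it is a tautology.


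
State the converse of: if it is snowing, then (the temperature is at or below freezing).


The converse of (P → Q) is (Q → P). It is not in general equivalent to the original.
Here P = 'it is snowing' and Q = '(the temperature is at or below freezing)'.

If (the temperature is at or below freezing), then it is snowing.


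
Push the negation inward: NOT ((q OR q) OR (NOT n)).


De Morgan: the negation of a disjunction is the conjunction of the negations.
Distribute NOT across OR, flipping it to AND, and negate each literal.

((NOT q) AND (NOT q)) AND n


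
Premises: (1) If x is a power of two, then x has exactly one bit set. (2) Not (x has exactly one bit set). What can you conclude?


Modus tollens: from (P → Q) and ¬Q, infer ¬P.
Q = 'x has exactly one bit set' is denied; since P → Q, P must also fail.

Not (x is a power of two).


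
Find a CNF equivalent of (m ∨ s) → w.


Step 1: Rewrite as ¬(m ∨ s) ∨ w = (¬m ∧ ¬s) ∨ w.
Step 2: Distribute ∨ over ∧.

((¬m) ∨ w) ∧ ((¬s) ∨ w)


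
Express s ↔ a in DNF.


Step 1: s ↔ a is true exactly when both agree: (s ∧ a) ∨ (¬s ∧ ¬a).

(s ∧ a) ∨ ((¬s) ∧ (¬a))


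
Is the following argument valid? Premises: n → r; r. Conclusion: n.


This is affirming the consequent (fallacy). There exist truth assignments where the premises are all true but the conclusion is false.

Invalid.


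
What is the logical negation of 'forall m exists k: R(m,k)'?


Negation flips each quantifier (∀↔∃) and negates the inner predicate.
¬(forall m exists k: φ) = exists m forall k: ¬φ.

exists m forall k: ~(R(m,k))


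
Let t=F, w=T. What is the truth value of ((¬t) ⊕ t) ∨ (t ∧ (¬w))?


Substitute t=F, w=T:
¬t = T
(¬t) ⊕ t = T ⊕ F = T
¬w = F
t ∧ (¬w) = F ∧ F = F
((¬t) ⊕ t) ∨ (t ∧ (¬w)) = T ∨ F = T

T


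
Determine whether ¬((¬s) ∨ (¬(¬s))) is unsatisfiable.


Truth table over {s}:
s | φ
-----
F | F
T | F
Every row is false.

Yes, it is a contradiction.


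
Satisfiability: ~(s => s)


Check all 2 assignments over {s}:
s | φ
-----
False | False
True | False
No assignment makes the formula true.

Unsatisfiable.


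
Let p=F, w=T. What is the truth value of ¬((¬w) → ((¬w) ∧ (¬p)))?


Substitute p=F, w=T:
¬w = F
¬w = F
¬p = T
(¬w) ∧ (¬p) = F ∧ T = F
(¬w) → ((¬w) ∧ (¬p)) = F → F = T
¬((¬w) → ((¬w) ∧ (¬p))) = F

F


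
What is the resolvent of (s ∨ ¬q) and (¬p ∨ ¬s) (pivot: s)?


The clauses contain complementary literals s and ¬s.
Resolution eliminates this pair and disjoins the remaining literals (merging duplicates).

(¬q ∨ ¬p)


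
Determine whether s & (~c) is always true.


Build the truth table over {c, s}:
c | s | φ
---------
False | False | False
True | False | False
False | True | True
True | True | False
Counterexample at row 1: with c=False, s=False, the formula is False.

No, it is not a tautology.


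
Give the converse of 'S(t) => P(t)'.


The converse of (P → Q) is (Q → P). It is not in general equivalent to the original.
Here P = 'S(t)' and Q = 'P(t)'.

If P(t), then S(t).


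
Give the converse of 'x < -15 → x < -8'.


The converse of (P → Q) is (Q → P). It is not in general equivalent to the original.
Here P = 'x < -15' and Q = 'x < -8'.

If x < -8, then x < -15.


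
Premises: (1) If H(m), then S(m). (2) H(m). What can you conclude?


Modus ponens: from (P → Q) and P, infer Q.
P = 'H(m)' is asserted, and P → Q holds, so Q follows.

S(m).


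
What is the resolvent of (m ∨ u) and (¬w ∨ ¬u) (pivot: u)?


The clauses contain complementary literals u and ¬u.
Resolution eliminates this pair and disjoins the remaining literals (merging duplicates).

(m ∨ ¬w)


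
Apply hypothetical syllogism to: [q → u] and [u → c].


Hypothetical syllogism: from (P → Q) and (Q → R), infer (P → R).
Chain the two implications through the shared middle term 'u'.

q → c


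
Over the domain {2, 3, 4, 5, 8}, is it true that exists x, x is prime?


Evaluate the predicate on each element: 2:True, 3:True, 4:False, 5:True, 8:False.
Witness x = 2 satisfies the predicate.

True


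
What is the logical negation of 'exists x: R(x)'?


¬(forall x: φ) = exists x: ¬φ, and ¬(exists x: φ) = forall x: ¬φ.
Apply to the existential statement.

forall x: ~(R(x))


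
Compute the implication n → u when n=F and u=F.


Implication is false only when antecedent is true and consequent is false.
Substitute: n=F, u=F.
F → F evaluates to T.

T


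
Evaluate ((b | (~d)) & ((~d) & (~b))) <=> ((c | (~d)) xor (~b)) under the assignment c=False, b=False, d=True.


Substitute c=False, b=False, d=True:
… (earlier sub-steps elided)
b | (~d) = False | False = False
~d = False
~b = True
(~d) & (~b) = False & True = False
(b | (~d)) & ((~d) & (~b)) = False & False = False
~d = False
c | (~d) = False | False = False
~b = True
(c | (~d)) xor (~b) = False xor True = True
((b | (~d)) & ((~d) & (~b))) <=> ((c | (~d)) xor (~b)) = False <=> True = False

False


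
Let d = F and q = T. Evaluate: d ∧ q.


Conjunction is true only when both operands are true.
Substitute: d=F, q=T.
F ∧ T evaluates to F.

F


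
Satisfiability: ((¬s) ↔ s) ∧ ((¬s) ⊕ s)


Check all 2 assignments over {s}:
s | φ
-----
F | F
T | F
No assignment makes the formula true.

Unsatisfiable.


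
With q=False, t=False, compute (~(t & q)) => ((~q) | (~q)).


Substitute q=False, t=False:
t & q = False & False = False
~(t & q) = True
~q = True
~q = True
(~q) | (~q) = True | True = True
(~(t & q)) => ((~q) | (~q)) = True => True = True

True


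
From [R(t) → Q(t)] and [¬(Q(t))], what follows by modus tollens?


Modus tollens: from (P → Q) and ¬Q, infer ¬P.
Q = 'Q(t)' is denied; since P → Q, P must also fail.

Not (R(t)).


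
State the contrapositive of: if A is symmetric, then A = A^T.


The contrapositive of (P → Q) is (¬Q → ¬P); it is logically equivalent to the original.
Here P = 'A is symmetric' and Q = 'A = A^T'.

If not (A = A^T), then not (A is symmetric).


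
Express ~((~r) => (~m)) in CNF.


Step 1: Rewrite (¬r) → (¬m) as ¬(¬r) ∨ (¬m).
Step 2: Negate: ¬(¬(¬r) ∨ (¬m)) = (¬r) ∧ ¬(¬m) (De Morgan + double negation).
Step 3: Eliminate any double negations (¬¬X = X).

(~r) & m


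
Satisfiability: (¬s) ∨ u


Search for a satisfying assignment over {s, u}.
Try s=F, u=F: the formula evaluates to T.
A satisfying assignment exists.

Satisfiable.


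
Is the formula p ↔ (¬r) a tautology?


Build the truth table over {p, r}:
p | r | φ
---------
F | F | F
T | F | T
F | T | T
T | T | F
Counterexample at row 1: with p=F, r=F, the formula is F.

No, it is not a tautology.


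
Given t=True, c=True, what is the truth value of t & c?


Conjunction is true only when both operands are true.
Substitute: t=True, c=True.
True & True evaluates to True.

True


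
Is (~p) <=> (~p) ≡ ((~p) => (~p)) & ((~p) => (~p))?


Compare truth tables:
p | φ | ψ
---------
False | True | True
True | True | True
The columns φ and ψ agree on every row.

Yes, they are logically equivalent.


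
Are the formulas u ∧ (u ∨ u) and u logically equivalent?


Compare truth tables:
u | φ | ψ
---------
F | F | F
T | T | T
The columns φ and ψ agree on every row.

Yes, they are logically equivalent.


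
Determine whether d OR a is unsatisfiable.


Truth table over {a, d}:
a | d | φ
---------
F | F | F
T | F | T
F | T | T
T | T | T
Satisfying assignment at row 2: a=T, d=F gives T.

No, it is not a contradiction.


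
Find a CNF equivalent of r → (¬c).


Step 1: Rewrite r → (¬c) as ¬r ∨ (¬c).

(¬r) ∨ (¬c)


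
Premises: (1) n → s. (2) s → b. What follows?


Hypothetical syllogism: from (P → Q) and (Q → R), infer (P → R).
Chain the two implications through the shared middle term 's'.

n → b


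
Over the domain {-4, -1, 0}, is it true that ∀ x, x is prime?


Evaluate the predicate on each element: -4:F, -1:F, 0:F.
Counterexample x = -4 fails the predicate.

F


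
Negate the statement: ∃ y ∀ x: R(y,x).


Negation flips each quantifier (∀↔∃) and negates the inner predicate.
¬(∃ y ∀ x: φ) = ∀ y ∃ x: ¬φ.

∀ y ∃ x: ¬(R(y,x))


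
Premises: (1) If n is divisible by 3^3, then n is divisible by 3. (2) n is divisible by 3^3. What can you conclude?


Modus ponens: from (P → Q) and P, infer Q.
P = 'n is divisible by 3^3' is asserted, and P → Q holds, so Q follows.

n is divisible by 3.


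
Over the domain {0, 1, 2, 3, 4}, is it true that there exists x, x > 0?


Evaluate the predicate on each element: 0:F, 1:T, 2:T, 3:T, 4:T.
Witness x = 1 satisfies the predicate.

T


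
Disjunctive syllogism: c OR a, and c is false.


Disjunctive syllogism: from (P ∨ Q) and ¬P, infer Q.
One disjunct, 'c', is ruled out; the other must hold.

a


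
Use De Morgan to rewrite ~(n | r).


De Morgan: the negation of a disjunction is the conjunction of the negations.
Distribute ~ across |, flipping it to &, and negate each literal.

(~n) & (~r)


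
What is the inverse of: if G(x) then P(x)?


The inverse of (P → Q) is (¬P → ¬Q). It is equivalent to the converse, not to the original.
Here P = 'G(x)' and Q = 'P(x)'.

If not (G(x)), then not (P(x)).


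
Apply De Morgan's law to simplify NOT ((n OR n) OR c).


De Morgan: the negation of a disjunction is the conjunction of the negations.
Distribute NOT across OR, flipping it to AND, and negate each literal.

((NOT n) AND (NOT n)) AND (NOT c)


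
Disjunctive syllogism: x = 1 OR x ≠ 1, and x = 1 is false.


Disjunctive syllogism: from (P ∨ Q) and ¬P, infer Q.
One disjunct, 'x = 1', is ruled out; the other must hold.

x ≠ 1


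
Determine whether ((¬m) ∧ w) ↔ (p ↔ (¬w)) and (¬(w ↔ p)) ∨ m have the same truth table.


Compare truth tables:
m | p | w | φ | ψ
-----------------
F | F | F | T | F
T | F | F | T | T
F | T | F | F | T
T | T | F | F | T
F | F | T | T | T
T | F | T | F | T
F | T | T | F | F
T | T | T | T | T
They differ at row 1 (m=F, p=F, w=F): φ=T but ψ=F.

No, they are not logically equivalent.


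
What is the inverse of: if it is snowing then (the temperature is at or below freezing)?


The inverse of (P → Q) is (¬P → ¬Q). It is equivalent to the converse, not to the original.
Here P = 'it is snowing' and Q = '(the temperature is at or below freezing)'.

If not (it is snowing), then not ((the temperature is at or below freezing)).


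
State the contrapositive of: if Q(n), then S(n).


The contrapositive of (P → Q) is (¬Q → ¬P); it is logically equivalent to the original.
Here P = 'Q(n)' and Q = 'S(n)'.

If not (S(n)), then not (Q(n)).


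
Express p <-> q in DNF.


Step 1: p ↔ q is true exactly when both agree: (p ∧ q) ∨ (¬p ∧ ¬q).

(p AND q) OR ((NOT p) AND (NOT q))


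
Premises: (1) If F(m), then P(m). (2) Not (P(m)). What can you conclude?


Modus tollens: from (P → Q) and ¬Q, infer ¬P.
Q = 'P(m)' is denied; since P → Q, P must also fail.

Not (F(m)).


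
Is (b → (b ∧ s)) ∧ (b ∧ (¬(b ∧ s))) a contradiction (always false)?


Truth table over {b, s}:
b | s | φ
---------
F | F | F
T | F | F
F | T | F
T | T | F
Every row is false.

Yes, it is a contradiction.


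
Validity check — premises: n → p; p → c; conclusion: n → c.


This matches the form of hypothetical syllogism: the conclusion follows in every model of the premises.

Valid.


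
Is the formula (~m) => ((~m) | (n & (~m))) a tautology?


Build the truth table over {m, n}:
m | n | φ
---------
False | False | True
True | False | True
False | True | True
True | True | True
Every row evaluates to true.

Yes, it is a tautology.


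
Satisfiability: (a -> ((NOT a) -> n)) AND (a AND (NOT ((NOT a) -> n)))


Check all 4 assignments over {a, n}:
a | n | φ
---------
F | F | F
T | F | F
F | T | F
T | T | F
No assignment makes the formula true.

Unsatisfiable.


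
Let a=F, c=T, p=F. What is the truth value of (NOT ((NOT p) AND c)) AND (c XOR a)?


Substitute a=F, c=T, p=F:
NOT p = T
(NOT p) AND c = T AND T = T
NOT ((NOT p) AND c) = F
c XOR a = T XOR F = T
(NOT ((NOT p) AND c)) AND (c XOR a) = F AND T = F

F


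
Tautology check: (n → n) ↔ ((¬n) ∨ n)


Build the truth table over {n}:
n | φ
-----
F | T
T | T
Every row evaluates to true.

Yes, it is a tautology.


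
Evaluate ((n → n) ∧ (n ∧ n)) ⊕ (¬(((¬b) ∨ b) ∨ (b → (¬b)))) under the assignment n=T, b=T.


Substitute n=T, b=T:
n → n = T → T = T
n ∧ n = T ∧ T = T
(n → n) ∧ (n ∧ n) = T ∧ T = T
¬b = F
(¬b) ∨ b = F ∨ T = T
¬b = F
b → (¬b) = T → F = F
((¬b) ∨ b) ∨ (b → (¬b)) = T ∨ F = T
¬(((¬b) ∨ b) ∨ (b → (¬b))) = F
((n → n) ∧ (n ∧ n)) ⊕ (¬(((¬b) ∨ b) ∨ (b → (¬b)))) = T ⊕ F = T

T


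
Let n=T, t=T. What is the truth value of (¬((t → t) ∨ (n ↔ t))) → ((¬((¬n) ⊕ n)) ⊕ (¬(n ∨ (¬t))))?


Substitute n=T, t=T:
… (earlier sub-steps elided)
(t → t) ∨ (n ↔ t) = T ∨ T = T
¬((t → t) ∨ (n ↔ t)) = F
¬n = F
(¬n) ⊕ n = F ⊕ T = T
¬((¬n) ⊕ n) = F
¬t = F
n ∨ (¬t) = T ∨ F = T
¬(n ∨ (¬t)) = F
(¬((¬n) ⊕ n)) ⊕ (¬(n ∨ (¬t))) = F ⊕ F = F
(¬((t → t) ∨ (n ↔ t))) → ((¬((¬n) ⊕ n)) ⊕ (¬(n ∨ (¬t)))) = F → F = T

T


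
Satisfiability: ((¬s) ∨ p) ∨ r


Search for a satisfying assignment over {p, r, s}.
Try p=F, r=F, s=F: the formula evaluates to T.
A satisfying assignment exists.

Satisfiable.
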